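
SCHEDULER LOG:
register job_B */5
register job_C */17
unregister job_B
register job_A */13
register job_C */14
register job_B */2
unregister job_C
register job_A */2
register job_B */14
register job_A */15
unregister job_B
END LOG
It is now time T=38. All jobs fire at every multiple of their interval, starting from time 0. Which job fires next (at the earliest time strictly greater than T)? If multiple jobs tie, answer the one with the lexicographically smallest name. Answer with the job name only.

Op 1: register job_B */5 -> active={job_B:*/5}
Op 2: register job_C */17 -> active={job_B:*/5, job_C:*/17}
Op 3: unregister job_B -> active={job_C:*/17}
Op 4: register job_A */13 -> active={job_A:*/13, job_C:*/17}
Op 5: register job_C */14 -> active={job_A:*/13, job_C:*/14}
Op 6: register job_B */2 -> active={job_A:*/13, job_B:*/2, job_C:*/14}
Op 7: unregister job_C -> active={job_A:*/13, job_B:*/2}
Op 8: register job_A */2 -> active={job_A:*/2, job_B:*/2}
Op 9: register job_B */14 -> active={job_A:*/2, job_B:*/14}
Op 10: register job_A */15 -> active={job_A:*/15, job_B:*/14}
Op 11: unregister job_B -> active={job_A:*/15}
  job_A: interval 15, next fire after T=38 is 45
Earliest = 45, winner (lex tiebreak) = job_A

Answer: job_A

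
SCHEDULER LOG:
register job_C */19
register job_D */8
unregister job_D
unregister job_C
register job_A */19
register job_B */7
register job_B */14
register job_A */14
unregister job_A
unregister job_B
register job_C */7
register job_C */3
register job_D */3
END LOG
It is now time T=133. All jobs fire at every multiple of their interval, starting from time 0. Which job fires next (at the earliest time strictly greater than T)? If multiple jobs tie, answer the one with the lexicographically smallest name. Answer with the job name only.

Op 1: register job_C */19 -> active={job_C:*/19}
Op 2: register job_D */8 -> active={job_C:*/19, job_D:*/8}
Op 3: unregister job_D -> active={job_C:*/19}
Op 4: unregister job_C -> active={}
Op 5: register job_A */19 -> active={job_A:*/19}
Op 6: register job_B */7 -> active={job_A:*/19, job_B:*/7}
Op 7: register job_B */14 -> active={job_A:*/19, job_B:*/14}
Op 8: register job_A */14 -> active={job_A:*/14, job_B:*/14}
Op 9: unregister job_A -> active={job_B:*/14}
Op 10: unregister job_B -> active={}
Op 11: register job_C */7 -> active={job_C:*/7}
Op 12: register job_C */3 -> active={job_C:*/3}
Op 13: register job_D */3 -> active={job_C:*/3, job_D:*/3}
  job_C: interval 3, next fire after T=133 is 135
  job_D: interval 3, next fire after T=133 is 135
Earliest = 135, winner (lex tiebreak) = job_C

Answer: job_C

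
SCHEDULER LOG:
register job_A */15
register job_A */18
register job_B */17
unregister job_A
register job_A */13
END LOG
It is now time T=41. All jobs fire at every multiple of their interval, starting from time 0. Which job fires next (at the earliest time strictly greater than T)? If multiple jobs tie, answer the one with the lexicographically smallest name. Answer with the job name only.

Answer: job_B

Derivation:
Op 1: register job_A */15 -> active={job_A:*/15}
Op 2: register job_A */18 -> active={job_A:*/18}
Op 3: register job_B */17 -> active={job_A:*/18, job_B:*/17}
Op 4: unregister job_A -> active={job_B:*/17}
Op 5: register job_A */13 -> active={job_A:*/13, job_B:*/17}
  job_A: interval 13, next fire after T=41 is 52
  job_B: interval 17, next fire after T=41 is 51
Earliest = 51, winner (lex tiebreak) = job_B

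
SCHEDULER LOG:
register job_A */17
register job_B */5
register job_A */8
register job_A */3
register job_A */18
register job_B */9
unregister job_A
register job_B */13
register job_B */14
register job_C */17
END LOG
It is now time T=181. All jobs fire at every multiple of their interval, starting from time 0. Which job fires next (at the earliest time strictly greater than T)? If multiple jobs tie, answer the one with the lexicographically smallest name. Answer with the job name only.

Op 1: register job_A */17 -> active={job_A:*/17}
Op 2: register job_B */5 -> active={job_A:*/17, job_B:*/5}
Op 3: register job_A */8 -> active={job_A:*/8, job_B:*/5}
Op 4: register job_A */3 -> active={job_A:*/3, job_B:*/5}
Op 5: register job_A */18 -> active={job_A:*/18, job_B:*/5}
Op 6: register job_B */9 -> active={job_A:*/18, job_B:*/9}
Op 7: unregister job_A -> active={job_B:*/9}
Op 8: register job_B */13 -> active={job_B:*/13}
Op 9: register job_B */14 -> active={job_B:*/14}
Op 10: register job_C */17 -> active={job_B:*/14, job_C:*/17}
  job_B: interval 14, next fire after T=181 is 182
  job_C: interval 17, next fire after T=181 is 187
Earliest = 182, winner (lex tiebreak) = job_B

Answer: job_B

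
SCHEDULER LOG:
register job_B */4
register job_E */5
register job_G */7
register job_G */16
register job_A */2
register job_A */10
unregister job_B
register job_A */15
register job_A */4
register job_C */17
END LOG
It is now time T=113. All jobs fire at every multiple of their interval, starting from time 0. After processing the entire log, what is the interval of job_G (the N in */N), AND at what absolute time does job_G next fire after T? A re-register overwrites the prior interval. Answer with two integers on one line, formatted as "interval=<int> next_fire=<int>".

Op 1: register job_B */4 -> active={job_B:*/4}
Op 2: register job_E */5 -> active={job_B:*/4, job_E:*/5}
Op 3: register job_G */7 -> active={job_B:*/4, job_E:*/5, job_G:*/7}
Op 4: register job_G */16 -> active={job_B:*/4, job_E:*/5, job_G:*/16}
Op 5: register job_A */2 -> active={job_A:*/2, job_B:*/4, job_E:*/5, job_G:*/16}
Op 6: register job_A */10 -> active={job_A:*/10, job_B:*/4, job_E:*/5, job_G:*/16}
Op 7: unregister job_B -> active={job_A:*/10, job_E:*/5, job_G:*/16}
Op 8: register job_A */15 -> active={job_A:*/15, job_E:*/5, job_G:*/16}
Op 9: register job_A */4 -> active={job_A:*/4, job_E:*/5, job_G:*/16}
Op 10: register job_C */17 -> active={job_A:*/4, job_C:*/17, job_E:*/5, job_G:*/16}
Final interval of job_G = 16
Next fire of job_G after T=113: (113//16+1)*16 = 128

Answer: interval=16 next_fire=128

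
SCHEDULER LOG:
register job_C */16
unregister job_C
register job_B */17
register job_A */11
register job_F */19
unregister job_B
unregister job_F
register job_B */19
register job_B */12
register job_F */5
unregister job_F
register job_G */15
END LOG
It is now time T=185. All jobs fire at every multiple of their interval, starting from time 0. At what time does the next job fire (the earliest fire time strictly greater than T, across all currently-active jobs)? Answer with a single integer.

Op 1: register job_C */16 -> active={job_C:*/16}
Op 2: unregister job_C -> active={}
Op 3: register job_B */17 -> active={job_B:*/17}
Op 4: register job_A */11 -> active={job_A:*/11, job_B:*/17}
Op 5: register job_F */19 -> active={job_A:*/11, job_B:*/17, job_F:*/19}
Op 6: unregister job_B -> active={job_A:*/11, job_F:*/19}
Op 7: unregister job_F -> active={job_A:*/11}
Op 8: register job_B */19 -> active={job_A:*/11, job_B:*/19}
Op 9: register job_B */12 -> active={job_A:*/11, job_B:*/12}
Op 10: register job_F */5 -> active={job_A:*/11, job_B:*/12, job_F:*/5}
Op 11: unregister job_F -> active={job_A:*/11, job_B:*/12}
Op 12: register job_G */15 -> active={job_A:*/11, job_B:*/12, job_G:*/15}
  job_A: interval 11, next fire after T=185 is 187
  job_B: interval 12, next fire after T=185 is 192
  job_G: interval 15, next fire after T=185 is 195
Earliest fire time = 187 (job job_A)

Answer: 187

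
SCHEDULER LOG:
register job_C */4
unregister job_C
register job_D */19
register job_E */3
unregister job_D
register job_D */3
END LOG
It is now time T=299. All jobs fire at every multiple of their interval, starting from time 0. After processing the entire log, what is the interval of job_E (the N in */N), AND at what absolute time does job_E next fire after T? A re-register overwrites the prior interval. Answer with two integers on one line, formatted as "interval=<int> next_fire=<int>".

Op 1: register job_C */4 -> active={job_C:*/4}
Op 2: unregister job_C -> active={}
Op 3: register job_D */19 -> active={job_D:*/19}
Op 4: register job_E */3 -> active={job_D:*/19, job_E:*/3}
Op 5: unregister job_D -> active={job_E:*/3}
Op 6: register job_D */3 -> active={job_D:*/3, job_E:*/3}
Final interval of job_E = 3
Next fire of job_E after T=299: (299//3+1)*3 = 300

Answer: interval=3 next_fire=300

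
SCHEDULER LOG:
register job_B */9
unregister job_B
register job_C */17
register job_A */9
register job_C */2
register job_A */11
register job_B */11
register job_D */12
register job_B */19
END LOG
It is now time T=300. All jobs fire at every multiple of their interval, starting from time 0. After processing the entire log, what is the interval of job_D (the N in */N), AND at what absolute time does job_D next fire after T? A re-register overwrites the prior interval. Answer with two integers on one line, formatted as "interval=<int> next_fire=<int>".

Answer: interval=12 next_fire=312

Derivation:
Op 1: register job_B */9 -> active={job_B:*/9}
Op 2: unregister job_B -> active={}
Op 3: register job_C */17 -> active={job_C:*/17}
Op 4: register job_A */9 -> active={job_A:*/9, job_C:*/17}
Op 5: register job_C */2 -> active={job_A:*/9, job_C:*/2}
Op 6: register job_A */11 -> active={job_A:*/11, job_C:*/2}
Op 7: register job_B */11 -> active={job_A:*/11, job_B:*/11, job_C:*/2}
Op 8: register job_D */12 -> active={job_A:*/11, job_B:*/11, job_C:*/2, job_D:*/12}
Op 9: register job_B */19 -> active={job_A:*/11, job_B:*/19, job_C:*/2, job_D:*/12}
Final interval of job_D = 12
Next fire of job_D after T=300: (300//12+1)*12 = 312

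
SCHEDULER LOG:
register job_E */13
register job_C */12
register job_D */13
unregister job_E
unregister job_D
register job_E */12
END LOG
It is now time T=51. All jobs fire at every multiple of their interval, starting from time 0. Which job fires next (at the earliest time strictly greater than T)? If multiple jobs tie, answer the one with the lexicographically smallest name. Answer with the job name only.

Op 1: register job_E */13 -> active={job_E:*/13}
Op 2: register job_C */12 -> active={job_C:*/12, job_E:*/13}
Op 3: register job_D */13 -> active={job_C:*/12, job_D:*/13, job_E:*/13}
Op 4: unregister job_E -> active={job_C:*/12, job_D:*/13}
Op 5: unregister job_D -> active={job_C:*/12}
Op 6: register job_E */12 -> active={job_C:*/12, job_E:*/12}
  job_C: interval 12, next fire after T=51 is 60
  job_E: interval 12, next fire after T=51 is 60
Earliest = 60, winner (lex tiebreak) = job_C

Answer: job_C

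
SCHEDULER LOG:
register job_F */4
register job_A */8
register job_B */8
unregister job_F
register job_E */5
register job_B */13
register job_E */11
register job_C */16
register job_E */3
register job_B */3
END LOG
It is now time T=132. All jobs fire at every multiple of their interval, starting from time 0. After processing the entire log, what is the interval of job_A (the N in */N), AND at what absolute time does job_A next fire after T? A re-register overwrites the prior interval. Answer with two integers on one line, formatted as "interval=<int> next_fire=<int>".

Op 1: register job_F */4 -> active={job_F:*/4}
Op 2: register job_A */8 -> active={job_A:*/8, job_F:*/4}
Op 3: register job_B */8 -> active={job_A:*/8, job_B:*/8, job_F:*/4}
Op 4: unregister job_F -> active={job_A:*/8, job_B:*/8}
Op 5: register job_E */5 -> active={job_A:*/8, job_B:*/8, job_E:*/5}
Op 6: register job_B */13 -> active={job_A:*/8, job_B:*/13, job_E:*/5}
Op 7: register job_E */11 -> active={job_A:*/8, job_B:*/13, job_E:*/11}
Op 8: register job_C */16 -> active={job_A:*/8, job_B:*/13, job_C:*/16, job_E:*/11}
Op 9: register job_E */3 -> active={job_A:*/8, job_B:*/13, job_C:*/16, job_E:*/3}
Op 10: register job_B */3 -> active={job_A:*/8, job_B:*/3, job_C:*/16, job_E:*/3}
Final interval of job_A = 8
Next fire of job_A after T=132: (132//8+1)*8 = 136

Answer: interval=8 next_fire=136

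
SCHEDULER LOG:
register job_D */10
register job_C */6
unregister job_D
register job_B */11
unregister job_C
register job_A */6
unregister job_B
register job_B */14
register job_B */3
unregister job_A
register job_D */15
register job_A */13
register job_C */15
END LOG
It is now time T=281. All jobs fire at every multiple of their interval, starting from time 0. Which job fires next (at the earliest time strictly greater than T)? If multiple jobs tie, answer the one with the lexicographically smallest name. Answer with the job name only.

Answer: job_B

Derivation:
Op 1: register job_D */10 -> active={job_D:*/10}
Op 2: register job_C */6 -> active={job_C:*/6, job_D:*/10}
Op 3: unregister job_D -> active={job_C:*/6}
Op 4: register job_B */11 -> active={job_B:*/11, job_C:*/6}
Op 5: unregister job_C -> active={job_B:*/11}
Op 6: register job_A */6 -> active={job_A:*/6, job_B:*/11}
Op 7: unregister job_B -> active={job_A:*/6}
Op 8: register job_B */14 -> active={job_A:*/6, job_B:*/14}
Op 9: register job_B */3 -> active={job_A:*/6, job_B:*/3}
Op 10: unregister job_A -> active={job_B:*/3}
Op 11: register job_D */15 -> active={job_B:*/3, job_D:*/15}
Op 12: register job_A */13 -> active={job_A:*/13, job_B:*/3, job_D:*/15}
Op 13: register job_C */15 -> active={job_A:*/13, job_B:*/3, job_C:*/15, job_D:*/15}
  job_A: interval 13, next fire after T=281 is 286
  job_B: interval 3, next fire after T=281 is 282
  job_C: interval 15, next fire after T=281 is 285
  job_D: interval 15, next fire after T=281 is 285
Earliest = 282, winner (lex tiebreak) = job_B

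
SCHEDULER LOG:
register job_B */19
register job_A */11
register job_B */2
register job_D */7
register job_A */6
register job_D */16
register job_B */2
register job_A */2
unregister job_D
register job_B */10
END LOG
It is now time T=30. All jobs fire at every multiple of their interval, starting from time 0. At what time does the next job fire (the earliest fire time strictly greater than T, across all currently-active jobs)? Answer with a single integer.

Answer: 32

Derivation:
Op 1: register job_B */19 -> active={job_B:*/19}
Op 2: register job_A */11 -> active={job_A:*/11, job_B:*/19}
Op 3: register job_B */2 -> active={job_A:*/11, job_B:*/2}
Op 4: register job_D */7 -> active={job_A:*/11, job_B:*/2, job_D:*/7}
Op 5: register job_A */6 -> active={job_A:*/6, job_B:*/2, job_D:*/7}
Op 6: register job_D */16 -> active={job_A:*/6, job_B:*/2, job_D:*/16}
Op 7: register job_B */2 -> active={job_A:*/6, job_B:*/2, job_D:*/16}
Op 8: register job_A */2 -> active={job_A:*/2, job_B:*/2, job_D:*/16}
Op 9: unregister job_D -> active={job_A:*/2, job_B:*/2}
Op 10: register job_B */10 -> active={job_A:*/2, job_B:*/10}
  job_A: interval 2, next fire after T=30 is 32
  job_B: interval 10, next fire after T=30 is 40
Earliest fire time = 32 (job job_A)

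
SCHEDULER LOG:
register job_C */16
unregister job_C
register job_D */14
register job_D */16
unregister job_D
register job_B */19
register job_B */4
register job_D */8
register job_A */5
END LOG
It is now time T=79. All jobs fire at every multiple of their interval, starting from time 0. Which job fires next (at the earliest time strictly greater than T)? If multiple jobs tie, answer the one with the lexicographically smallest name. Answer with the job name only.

Answer: job_A

Derivation:
Op 1: register job_C */16 -> active={job_C:*/16}
Op 2: unregister job_C -> active={}
Op 3: register job_D */14 -> active={job_D:*/14}
Op 4: register job_D */16 -> active={job_D:*/16}
Op 5: unregister job_D -> active={}
Op 6: register job_B */19 -> active={job_B:*/19}
Op 7: register job_B */4 -> active={job_B:*/4}
Op 8: register job_D */8 -> active={job_B:*/4, job_D:*/8}
Op 9: register job_A */5 -> active={job_A:*/5, job_B:*/4, job_D:*/8}
  job_A: interval 5, next fire after T=79 is 80
  job_B: interval 4, next fire after T=79 is 80
  job_D: interval 8, next fire after T=79 is 80
Earliest = 80, winner (lex tiebreak) = job_A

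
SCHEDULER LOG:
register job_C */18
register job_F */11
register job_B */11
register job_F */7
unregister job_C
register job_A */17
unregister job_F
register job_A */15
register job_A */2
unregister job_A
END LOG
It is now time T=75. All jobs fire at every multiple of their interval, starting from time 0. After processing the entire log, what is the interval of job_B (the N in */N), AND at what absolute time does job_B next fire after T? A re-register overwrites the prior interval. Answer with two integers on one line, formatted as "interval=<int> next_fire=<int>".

Answer: interval=11 next_fire=77

Derivation:
Op 1: register job_C */18 -> active={job_C:*/18}
Op 2: register job_F */11 -> active={job_C:*/18, job_F:*/11}
Op 3: register job_B */11 -> active={job_B:*/11, job_C:*/18, job_F:*/11}
Op 4: register job_F */7 -> active={job_B:*/11, job_C:*/18, job_F:*/7}
Op 5: unregister job_C -> active={job_B:*/11, job_F:*/7}
Op 6: register job_A */17 -> active={job_A:*/17, job_B:*/11, job_F:*/7}
Op 7: unregister job_F -> active={job_A:*/17, job_B:*/11}
Op 8: register job_A */15 -> active={job_A:*/15, job_B:*/11}
Op 9: register job_A */2 -> active={job_A:*/2, job_B:*/11}
Op 10: unregister job_A -> active={job_B:*/11}
Final interval of job_B = 11
Next fire of job_B after T=75: (75//11+1)*11 = 77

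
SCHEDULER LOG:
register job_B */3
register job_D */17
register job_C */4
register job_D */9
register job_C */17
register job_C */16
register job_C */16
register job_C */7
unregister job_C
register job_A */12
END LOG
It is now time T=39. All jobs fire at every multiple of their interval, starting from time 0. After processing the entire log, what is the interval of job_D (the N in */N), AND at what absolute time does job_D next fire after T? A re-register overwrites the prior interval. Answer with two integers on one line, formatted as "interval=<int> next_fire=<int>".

Answer: interval=9 next_fire=45

Derivation:
Op 1: register job_B */3 -> active={job_B:*/3}
Op 2: register job_D */17 -> active={job_B:*/3, job_D:*/17}
Op 3: register job_C */4 -> active={job_B:*/3, job_C:*/4, job_D:*/17}
Op 4: register job_D */9 -> active={job_B:*/3, job_C:*/4, job_D:*/9}
Op 5: register job_C */17 -> active={job_B:*/3, job_C:*/17, job_D:*/9}
Op 6: register job_C */16 -> active={job_B:*/3, job_C:*/16, job_D:*/9}
Op 7: register job_C */16 -> active={job_B:*/3, job_C:*/16, job_D:*/9}
Op 8: register job_C */7 -> active={job_B:*/3, job_C:*/7, job_D:*/9}
Op 9: unregister job_C -> active={job_B:*/3, job_D:*/9}
Op 10: register job_A */12 -> active={job_A:*/12, job_B:*/3, job_D:*/9}
Final interval of job_D = 9
Next fire of job_D after T=39: (39//9+1)*9 = 45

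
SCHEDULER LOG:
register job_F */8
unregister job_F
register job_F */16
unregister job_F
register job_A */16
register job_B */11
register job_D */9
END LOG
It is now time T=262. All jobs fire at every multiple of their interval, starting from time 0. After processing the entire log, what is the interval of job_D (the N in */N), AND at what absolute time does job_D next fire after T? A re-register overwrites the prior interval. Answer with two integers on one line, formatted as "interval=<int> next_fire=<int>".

Answer: interval=9 next_fire=270

Derivation:
Op 1: register job_F */8 -> active={job_F:*/8}
Op 2: unregister job_F -> active={}
Op 3: register job_F */16 -> active={job_F:*/16}
Op 4: unregister job_F -> active={}
Op 5: register job_A */16 -> active={job_A:*/16}
Op 6: register job_B */11 -> active={job_A:*/16, job_B:*/11}
Op 7: register job_D */9 -> active={job_A:*/16, job_B:*/11, job_D:*/9}
Final interval of job_D = 9
Next fire of job_D after T=262: (262//9+1)*9 = 270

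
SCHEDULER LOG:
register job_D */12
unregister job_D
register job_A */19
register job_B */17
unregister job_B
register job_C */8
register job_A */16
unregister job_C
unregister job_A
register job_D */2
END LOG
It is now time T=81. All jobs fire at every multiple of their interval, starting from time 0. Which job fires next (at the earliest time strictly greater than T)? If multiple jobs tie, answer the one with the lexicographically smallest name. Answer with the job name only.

Op 1: register job_D */12 -> active={job_D:*/12}
Op 2: unregister job_D -> active={}
Op 3: register job_A */19 -> active={job_A:*/19}
Op 4: register job_B */17 -> active={job_A:*/19, job_B:*/17}
Op 5: unregister job_B -> active={job_A:*/19}
Op 6: register job_C */8 -> active={job_A:*/19, job_C:*/8}
Op 7: register job_A */16 -> active={job_A:*/16, job_C:*/8}
Op 8: unregister job_C -> active={job_A:*/16}
Op 9: unregister job_A -> active={}
Op 10: register job_D */2 -> active={job_D:*/2}
  job_D: interval 2, next fire after T=81 is 82
Earliest = 82, winner (lex tiebreak) = job_D

Answer: job_D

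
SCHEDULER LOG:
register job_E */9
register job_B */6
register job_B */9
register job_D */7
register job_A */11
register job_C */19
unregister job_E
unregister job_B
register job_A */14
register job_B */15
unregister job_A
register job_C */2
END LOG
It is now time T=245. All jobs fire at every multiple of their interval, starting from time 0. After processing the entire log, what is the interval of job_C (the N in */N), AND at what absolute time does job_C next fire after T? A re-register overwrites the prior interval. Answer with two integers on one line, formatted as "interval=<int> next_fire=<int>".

Op 1: register job_E */9 -> active={job_E:*/9}
Op 2: register job_B */6 -> active={job_B:*/6, job_E:*/9}
Op 3: register job_B */9 -> active={job_B:*/9, job_E:*/9}
Op 4: register job_D */7 -> active={job_B:*/9, job_D:*/7, job_E:*/9}
Op 5: register job_A */11 -> active={job_A:*/11, job_B:*/9, job_D:*/7, job_E:*/9}
Op 6: register job_C */19 -> active={job_A:*/11, job_B:*/9, job_C:*/19, job_D:*/7, job_E:*/9}
Op 7: unregister job_E -> active={job_A:*/11, job_B:*/9, job_C:*/19, job_D:*/7}
Op 8: unregister job_B -> active={job_A:*/11, job_C:*/19, job_D:*/7}
Op 9: register job_A */14 -> active={job_A:*/14, job_C:*/19, job_D:*/7}
Op 10: register job_B */15 -> active={job_A:*/14, job_B:*/15, job_C:*/19, job_D:*/7}
Op 11: unregister job_A -> active={job_B:*/15, job_C:*/19, job_D:*/7}
Op 12: register job_C */2 -> active={job_B:*/15, job_C:*/2, job_D:*/7}
Final interval of job_C = 2
Next fire of job_C after T=245: (245//2+1)*2 = 246

Answer: interval=2 next_fire=246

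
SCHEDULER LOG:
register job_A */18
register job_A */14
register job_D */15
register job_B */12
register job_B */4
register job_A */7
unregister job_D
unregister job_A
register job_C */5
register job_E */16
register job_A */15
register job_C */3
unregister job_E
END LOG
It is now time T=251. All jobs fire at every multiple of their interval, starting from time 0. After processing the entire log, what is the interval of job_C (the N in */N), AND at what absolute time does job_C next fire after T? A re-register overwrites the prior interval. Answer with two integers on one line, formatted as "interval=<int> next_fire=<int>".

Answer: interval=3 next_fire=252

Derivation:
Op 1: register job_A */18 -> active={job_A:*/18}
Op 2: register job_A */14 -> active={job_A:*/14}
Op 3: register job_D */15 -> active={job_A:*/14, job_D:*/15}
Op 4: register job_B */12 -> active={job_A:*/14, job_B:*/12, job_D:*/15}
Op 5: register job_B */4 -> active={job_A:*/14, job_B:*/4, job_D:*/15}
Op 6: register job_A */7 -> active={job_A:*/7, job_B:*/4, job_D:*/15}
Op 7: unregister job_D -> active={job_A:*/7, job_B:*/4}
Op 8: unregister job_A -> active={job_B:*/4}
Op 9: register job_C */5 -> active={job_B:*/4, job_C:*/5}
Op 10: register job_E */16 -> active={job_B:*/4, job_C:*/5, job_E:*/16}
Op 11: register job_A */15 -> active={job_A:*/15, job_B:*/4, job_C:*/5, job_E:*/16}
Op 12: register job_C */3 -> active={job_A:*/15, job_B:*/4, job_C:*/3, job_E:*/16}
Op 13: unregister job_E -> active={job_A:*/15, job_B:*/4, job_C:*/3}
Final interval of job_C = 3
Next fire of job_C after T=251: (251//3+1)*3 = 252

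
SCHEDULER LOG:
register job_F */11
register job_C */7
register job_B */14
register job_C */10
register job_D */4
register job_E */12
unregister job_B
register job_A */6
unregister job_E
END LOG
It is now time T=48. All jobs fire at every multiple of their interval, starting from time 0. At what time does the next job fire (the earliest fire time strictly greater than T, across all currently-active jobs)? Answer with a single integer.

Answer: 50

Derivation:
Op 1: register job_F */11 -> active={job_F:*/11}
Op 2: register job_C */7 -> active={job_C:*/7, job_F:*/11}
Op 3: register job_B */14 -> active={job_B:*/14, job_C:*/7, job_F:*/11}
Op 4: register job_C */10 -> active={job_B:*/14, job_C:*/10, job_F:*/11}
Op 5: register job_D */4 -> active={job_B:*/14, job_C:*/10, job_D:*/4, job_F:*/11}
Op 6: register job_E */12 -> active={job_B:*/14, job_C:*/10, job_D:*/4, job_E:*/12, job_F:*/11}
Op 7: unregister job_B -> active={job_C:*/10, job_D:*/4, job_E:*/12, job_F:*/11}
Op 8: register job_A */6 -> active={job_A:*/6, job_C:*/10, job_D:*/4, job_E:*/12, job_F:*/11}
Op 9: unregister job_E -> active={job_A:*/6, job_C:*/10, job_D:*/4, job_F:*/11}
  job_A: interval 6, next fire after T=48 is 54
  job_C: interval 10, next fire after T=48 is 50
  job_D: interval 4, next fire after T=48 is 52
  job_F: interval 11, next fire after T=48 is 55
Earliest fire time = 50 (job job_C)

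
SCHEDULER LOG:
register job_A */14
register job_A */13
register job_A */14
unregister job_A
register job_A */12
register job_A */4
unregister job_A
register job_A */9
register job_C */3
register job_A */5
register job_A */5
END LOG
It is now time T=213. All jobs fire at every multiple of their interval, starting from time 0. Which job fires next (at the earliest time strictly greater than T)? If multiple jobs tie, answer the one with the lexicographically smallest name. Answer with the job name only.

Op 1: register job_A */14 -> active={job_A:*/14}
Op 2: register job_A */13 -> active={job_A:*/13}
Op 3: register job_A */14 -> active={job_A:*/14}
Op 4: unregister job_A -> active={}
Op 5: register job_A */12 -> active={job_A:*/12}
Op 6: register job_A */4 -> active={job_A:*/4}
Op 7: unregister job_A -> active={}
Op 8: register job_A */9 -> active={job_A:*/9}
Op 9: register job_C */3 -> active={job_A:*/9, job_C:*/3}
Op 10: register job_A */5 -> active={job_A:*/5, job_C:*/3}
Op 11: register job_A */5 -> active={job_A:*/5, job_C:*/3}
  job_A: interval 5, next fire after T=213 is 215
  job_C: interval 3, next fire after T=213 is 216
Earliest = 215, winner (lex tiebreak) = job_A

Answer: job_A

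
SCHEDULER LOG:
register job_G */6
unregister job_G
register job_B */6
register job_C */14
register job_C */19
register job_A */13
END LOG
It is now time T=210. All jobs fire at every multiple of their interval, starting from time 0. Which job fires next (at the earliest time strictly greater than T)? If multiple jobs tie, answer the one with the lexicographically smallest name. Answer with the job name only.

Op 1: register job_G */6 -> active={job_G:*/6}
Op 2: unregister job_G -> active={}
Op 3: register job_B */6 -> active={job_B:*/6}
Op 4: register job_C */14 -> active={job_B:*/6, job_C:*/14}
Op 5: register job_C */19 -> active={job_B:*/6, job_C:*/19}
Op 6: register job_A */13 -> active={job_A:*/13, job_B:*/6, job_C:*/19}
  job_A: interval 13, next fire after T=210 is 221
  job_B: interval 6, next fire after T=210 is 216
  job_C: interval 19, next fire after T=210 is 228
Earliest = 216, winner (lex tiebreak) = job_B

Answer: job_B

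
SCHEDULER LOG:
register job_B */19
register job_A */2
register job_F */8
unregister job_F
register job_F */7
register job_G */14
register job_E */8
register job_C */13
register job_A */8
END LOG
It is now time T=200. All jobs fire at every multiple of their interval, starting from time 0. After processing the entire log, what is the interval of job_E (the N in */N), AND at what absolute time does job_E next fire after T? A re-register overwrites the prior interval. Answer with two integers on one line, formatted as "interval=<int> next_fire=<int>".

Op 1: register job_B */19 -> active={job_B:*/19}
Op 2: register job_A */2 -> active={job_A:*/2, job_B:*/19}
Op 3: register job_F */8 -> active={job_A:*/2, job_B:*/19, job_F:*/8}
Op 4: unregister job_F -> active={job_A:*/2, job_B:*/19}
Op 5: register job_F */7 -> active={job_A:*/2, job_B:*/19, job_F:*/7}
Op 6: register job_G */14 -> active={job_A:*/2, job_B:*/19, job_F:*/7, job_G:*/14}
Op 7: register job_E */8 -> active={job_A:*/2, job_B:*/19, job_E:*/8, job_F:*/7, job_G:*/14}
Op 8: register job_C */13 -> active={job_A:*/2, job_B:*/19, job_C:*/13, job_E:*/8, job_F:*/7, job_G:*/14}
Op 9: register job_A */8 -> active={job_A:*/8, job_B:*/19, job_C:*/13, job_E:*/8, job_F:*/7, job_G:*/14}
Final interval of job_E = 8
Next fire of job_E after T=200: (200//8+1)*8 = 208

Answer: interval=8 next_fire=208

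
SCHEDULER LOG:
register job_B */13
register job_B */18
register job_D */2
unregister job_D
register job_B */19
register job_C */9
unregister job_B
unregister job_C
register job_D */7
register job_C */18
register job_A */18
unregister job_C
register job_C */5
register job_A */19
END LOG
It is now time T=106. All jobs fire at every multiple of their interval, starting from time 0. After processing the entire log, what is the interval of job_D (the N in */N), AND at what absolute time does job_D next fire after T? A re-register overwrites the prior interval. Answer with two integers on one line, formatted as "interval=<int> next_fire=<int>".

Op 1: register job_B */13 -> active={job_B:*/13}
Op 2: register job_B */18 -> active={job_B:*/18}
Op 3: register job_D */2 -> active={job_B:*/18, job_D:*/2}
Op 4: unregister job_D -> active={job_B:*/18}
Op 5: register job_B */19 -> active={job_B:*/19}
Op 6: register job_C */9 -> active={job_B:*/19, job_C:*/9}
Op 7: unregister job_B -> active={job_C:*/9}
Op 8: unregister job_C -> active={}
Op 9: register job_D */7 -> active={job_D:*/7}
Op 10: register job_C */18 -> active={job_C:*/18, job_D:*/7}
Op 11: register job_A */18 -> active={job_A:*/18, job_C:*/18, job_D:*/7}
Op 12: unregister job_C -> active={job_A:*/18, job_D:*/7}
Op 13: register job_C */5 -> active={job_A:*/18, job_C:*/5, job_D:*/7}
Op 14: register job_A */19 -> active={job_A:*/19, job_C:*/5, job_D:*/7}
Final interval of job_D = 7
Next fire of job_D after T=106: (106//7+1)*7 = 112

Answer: interval=7 next_fire=112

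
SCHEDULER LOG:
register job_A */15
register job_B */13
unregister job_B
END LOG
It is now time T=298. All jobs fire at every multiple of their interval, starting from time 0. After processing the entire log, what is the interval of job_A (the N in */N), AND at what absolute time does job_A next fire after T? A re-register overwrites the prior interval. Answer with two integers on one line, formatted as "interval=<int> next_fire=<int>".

Answer: interval=15 next_fire=300

Derivation:
Op 1: register job_A */15 -> active={job_A:*/15}
Op 2: register job_B */13 -> active={job_A:*/15, job_B:*/13}
Op 3: unregister job_B -> active={job_A:*/15}
Final interval of job_A = 15
Next fire of job_A after T=298: (298//15+1)*15 = 300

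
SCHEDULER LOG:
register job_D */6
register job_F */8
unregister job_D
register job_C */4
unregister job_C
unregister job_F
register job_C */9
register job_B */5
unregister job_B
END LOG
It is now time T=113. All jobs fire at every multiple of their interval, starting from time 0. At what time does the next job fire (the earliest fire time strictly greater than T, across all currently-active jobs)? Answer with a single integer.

Op 1: register job_D */6 -> active={job_D:*/6}
Op 2: register job_F */8 -> active={job_D:*/6, job_F:*/8}
Op 3: unregister job_D -> active={job_F:*/8}
Op 4: register job_C */4 -> active={job_C:*/4, job_F:*/8}
Op 5: unregister job_C -> active={job_F:*/8}
Op 6: unregister job_F -> active={}
Op 7: register job_C */9 -> active={job_C:*/9}
Op 8: register job_B */5 -> active={job_B:*/5, job_C:*/9}
Op 9: unregister job_B -> active={job_C:*/9}
  job_C: interval 9, next fire after T=113 is 117
Earliest fire time = 117 (job job_C)

Answer: 117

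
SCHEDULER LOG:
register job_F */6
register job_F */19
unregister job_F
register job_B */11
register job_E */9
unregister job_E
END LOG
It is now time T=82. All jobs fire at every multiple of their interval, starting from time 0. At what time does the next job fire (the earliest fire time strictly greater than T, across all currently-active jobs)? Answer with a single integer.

Op 1: register job_F */6 -> active={job_F:*/6}
Op 2: register job_F */19 -> active={job_F:*/19}
Op 3: unregister job_F -> active={}
Op 4: register job_B */11 -> active={job_B:*/11}
Op 5: register job_E */9 -> active={job_B:*/11, job_E:*/9}
Op 6: unregister job_E -> active={job_B:*/11}
  job_B: interval 11, next fire after T=82 is 88
Earliest fire time = 88 (job job_B)

Answer: 88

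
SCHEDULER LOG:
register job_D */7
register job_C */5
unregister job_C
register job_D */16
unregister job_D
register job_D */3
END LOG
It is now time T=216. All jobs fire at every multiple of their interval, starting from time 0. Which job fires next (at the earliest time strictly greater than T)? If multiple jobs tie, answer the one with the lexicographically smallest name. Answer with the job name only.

Answer: job_D

Derivation:
Op 1: register job_D */7 -> active={job_D:*/7}
Op 2: register job_C */5 -> active={job_C:*/5, job_D:*/7}
Op 3: unregister job_C -> active={job_D:*/7}
Op 4: register job_D */16 -> active={job_D:*/16}
Op 5: unregister job_D -> active={}
Op 6: register job_D */3 -> active={job_D:*/3}
  job_D: interval 3, next fire after T=216 is 219
Earliest = 219, winner (lex tiebreak) = job_D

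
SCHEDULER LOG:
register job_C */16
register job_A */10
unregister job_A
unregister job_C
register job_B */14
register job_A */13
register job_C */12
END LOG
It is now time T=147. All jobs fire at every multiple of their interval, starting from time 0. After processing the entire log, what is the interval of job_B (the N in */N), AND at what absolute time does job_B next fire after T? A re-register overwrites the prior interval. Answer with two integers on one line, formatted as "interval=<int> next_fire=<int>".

Answer: interval=14 next_fire=154

Derivation:
Op 1: register job_C */16 -> active={job_C:*/16}
Op 2: register job_A */10 -> active={job_A:*/10, job_C:*/16}
Op 3: unregister job_A -> active={job_C:*/16}
Op 4: unregister job_C -> active={}
Op 5: register job_B */14 -> active={job_B:*/14}
Op 6: register job_A */13 -> active={job_A:*/13, job_B:*/14}
Op 7: register job_C */12 -> active={job_A:*/13, job_B:*/14, job_C:*/12}
Final interval of job_B = 14
Next fire of job_B after T=147: (147//14+1)*14 = 154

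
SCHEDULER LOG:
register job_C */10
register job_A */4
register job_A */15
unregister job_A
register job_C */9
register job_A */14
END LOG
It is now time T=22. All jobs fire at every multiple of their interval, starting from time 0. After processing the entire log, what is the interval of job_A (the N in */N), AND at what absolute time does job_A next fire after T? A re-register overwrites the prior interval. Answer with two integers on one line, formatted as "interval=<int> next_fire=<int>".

Op 1: register job_C */10 -> active={job_C:*/10}
Op 2: register job_A */4 -> active={job_A:*/4, job_C:*/10}
Op 3: register job_A */15 -> active={job_A:*/15, job_C:*/10}
Op 4: unregister job_A -> active={job_C:*/10}
Op 5: register job_C */9 -> active={job_C:*/9}
Op 6: register job_A */14 -> active={job_A:*/14, job_C:*/9}
Final interval of job_A = 14
Next fire of job_A after T=22: (22//14+1)*14 = 28

Answer: interval=14 next_fire=28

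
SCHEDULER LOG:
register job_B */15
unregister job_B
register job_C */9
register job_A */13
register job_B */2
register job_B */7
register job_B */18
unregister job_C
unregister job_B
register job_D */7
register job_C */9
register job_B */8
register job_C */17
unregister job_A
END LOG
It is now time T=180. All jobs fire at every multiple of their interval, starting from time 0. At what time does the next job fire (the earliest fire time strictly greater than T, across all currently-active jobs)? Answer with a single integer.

Op 1: register job_B */15 -> active={job_B:*/15}
Op 2: unregister job_B -> active={}
Op 3: register job_C */9 -> active={job_C:*/9}
Op 4: register job_A */13 -> active={job_A:*/13, job_C:*/9}
Op 5: register job_B */2 -> active={job_A:*/13, job_B:*/2, job_C:*/9}
Op 6: register job_B */7 -> active={job_A:*/13, job_B:*/7, job_C:*/9}
Op 7: register job_B */18 -> active={job_A:*/13, job_B:*/18, job_C:*/9}
Op 8: unregister job_C -> active={job_A:*/13, job_B:*/18}
Op 9: unregister job_B -> active={job_A:*/13}
Op 10: register job_D */7 -> active={job_A:*/13, job_D:*/7}
Op 11: register job_C */9 -> active={job_A:*/13, job_C:*/9, job_D:*/7}
Op 12: register job_B */8 -> active={job_A:*/13, job_B:*/8, job_C:*/9, job_D:*/7}
Op 13: register job_C */17 -> active={job_A:*/13, job_B:*/8, job_C:*/17, job_D:*/7}
Op 14: unregister job_A -> active={job_B:*/8, job_C:*/17, job_D:*/7}
  job_B: interval 8, next fire after T=180 is 184
  job_C: interval 17, next fire after T=180 is 187
  job_D: interval 7, next fire after T=180 is 182
Earliest fire time = 182 (job job_D)

Answer: 182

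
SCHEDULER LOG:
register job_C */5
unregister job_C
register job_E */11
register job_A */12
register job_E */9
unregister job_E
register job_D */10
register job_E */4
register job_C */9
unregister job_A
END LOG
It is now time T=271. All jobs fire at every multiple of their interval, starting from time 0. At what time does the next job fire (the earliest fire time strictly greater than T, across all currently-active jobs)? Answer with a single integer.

Op 1: register job_C */5 -> active={job_C:*/5}
Op 2: unregister job_C -> active={}
Op 3: register job_E */11 -> active={job_E:*/11}
Op 4: register job_A */12 -> active={job_A:*/12, job_E:*/11}
Op 5: register job_E */9 -> active={job_A:*/12, job_E:*/9}
Op 6: unregister job_E -> active={job_A:*/12}
Op 7: register job_D */10 -> active={job_A:*/12, job_D:*/10}
Op 8: register job_E */4 -> active={job_A:*/12, job_D:*/10, job_E:*/4}
Op 9: register job_C */9 -> active={job_A:*/12, job_C:*/9, job_D:*/10, job_E:*/4}
Op 10: unregister job_A -> active={job_C:*/9, job_D:*/10, job_E:*/4}
  job_C: interval 9, next fire after T=271 is 279
  job_D: interval 10, next fire after T=271 is 280
  job_E: interval 4, next fire after T=271 is 272
Earliest fire time = 272 (job job_E)

Answer: 272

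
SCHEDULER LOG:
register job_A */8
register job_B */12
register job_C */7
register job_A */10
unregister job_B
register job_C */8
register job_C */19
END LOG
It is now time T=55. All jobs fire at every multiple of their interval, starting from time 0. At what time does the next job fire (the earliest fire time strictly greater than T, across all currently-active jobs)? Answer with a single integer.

Op 1: register job_A */8 -> active={job_A:*/8}
Op 2: register job_B */12 -> active={job_A:*/8, job_B:*/12}
Op 3: register job_C */7 -> active={job_A:*/8, job_B:*/12, job_C:*/7}
Op 4: register job_A */10 -> active={job_A:*/10, job_B:*/12, job_C:*/7}
Op 5: unregister job_B -> active={job_A:*/10, job_C:*/7}
Op 6: register job_C */8 -> active={job_A:*/10, job_C:*/8}
Op 7: register job_C */19 -> active={job_A:*/10, job_C:*/19}
  job_A: interval 10, next fire after T=55 is 60
  job_C: interval 19, next fire after T=55 is 57
Earliest fire time = 57 (job job_C)

Answer: 57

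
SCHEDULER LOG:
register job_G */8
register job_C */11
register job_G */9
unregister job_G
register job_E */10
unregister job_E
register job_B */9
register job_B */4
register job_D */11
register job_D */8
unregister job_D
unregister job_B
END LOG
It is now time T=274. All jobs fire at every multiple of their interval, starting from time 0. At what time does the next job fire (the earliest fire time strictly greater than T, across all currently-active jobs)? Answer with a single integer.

Op 1: register job_G */8 -> active={job_G:*/8}
Op 2: register job_C */11 -> active={job_C:*/11, job_G:*/8}
Op 3: register job_G */9 -> active={job_C:*/11, job_G:*/9}
Op 4: unregister job_G -> active={job_C:*/11}
Op 5: register job_E */10 -> active={job_C:*/11, job_E:*/10}
Op 6: unregister job_E -> active={job_C:*/11}
Op 7: register job_B */9 -> active={job_B:*/9, job_C:*/11}
Op 8: register job_B */4 -> active={job_B:*/4, job_C:*/11}
Op 9: register job_D */11 -> active={job_B:*/4, job_C:*/11, job_D:*/11}
Op 10: register job_D */8 -> active={job_B:*/4, job_C:*/11, job_D:*/8}
Op 11: unregister job_D -> active={job_B:*/4, job_C:*/11}
Op 12: unregister job_B -> active={job_C:*/11}
  job_C: interval 11, next fire after T=274 is 275
Earliest fire time = 275 (job job_C)

Answer: 275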